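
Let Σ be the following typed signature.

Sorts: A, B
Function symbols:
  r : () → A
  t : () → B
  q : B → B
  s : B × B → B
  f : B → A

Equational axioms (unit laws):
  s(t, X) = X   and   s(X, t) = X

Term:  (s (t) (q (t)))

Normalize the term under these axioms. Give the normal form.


normal form = (q (t))

1. (s (t) (q (t)))  →  (q (t))


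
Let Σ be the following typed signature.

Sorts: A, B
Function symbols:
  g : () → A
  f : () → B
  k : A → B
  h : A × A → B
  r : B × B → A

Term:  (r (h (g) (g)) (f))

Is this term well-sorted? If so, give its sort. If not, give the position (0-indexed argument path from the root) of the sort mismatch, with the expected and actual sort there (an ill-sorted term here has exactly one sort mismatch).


    (g) : A
    (g) : A
  (h (g) (g)) : B
  (f) : B
(r (h (g) (g)) (f)) : A

well-sorted; sort = A


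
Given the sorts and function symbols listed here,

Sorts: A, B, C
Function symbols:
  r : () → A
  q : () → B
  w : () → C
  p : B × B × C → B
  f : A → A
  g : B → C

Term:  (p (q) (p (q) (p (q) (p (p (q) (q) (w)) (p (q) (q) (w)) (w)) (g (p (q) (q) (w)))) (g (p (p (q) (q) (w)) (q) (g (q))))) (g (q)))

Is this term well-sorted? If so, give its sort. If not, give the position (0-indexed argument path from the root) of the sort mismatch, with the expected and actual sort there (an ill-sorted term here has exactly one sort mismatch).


  (q) : B
    (q) : B
      (q) : B
          (q) : B
          (q) : B
          (w) : C
        (p (q) (q) (w)) : B
          (q) : B
          (q) : B
          (w) : C
        (p (q) (q) (w)) : B
        (w) : C
      (p (p (q) (q) (w)) (p (q) (q) (w)) (w)) : B
          (q) : B
          (q) : B
          (w) : C
        (p (q) (q) (w)) : B
      (g (p (q) (q) (w))) : C
    (p (q) (p (p (q) (q) (w)) (p (q) (q) (w)) (w)) (g (p (q) (q) (w)))) : B
          (q) : B
          (q) : B
          (w) : C
        (p (q) (q) (w)) : B
        (q) : B
          (q) : B
        (g (q)) : C
      (p (p (q) (q) (w)) (q) (g (q))) : B
    (g (p (p (q) (q) (w)) (q) (g (q)))) : C
  (p (q) (p (q) (p (p (q) (q) (w)) (p (q) (q) (w)) (w)) (g (p (q) (q) (w)))) (g (p (p (q) (q) (w)) (q) (g (q))))) : B
    (q) : B
  (g (q)) : C
(p (q) (p (q) (p (q) (p (p (q) (q) (w)) (p (q) (q) (w)) (w)) (g (p (q) (q) (w)))) (g (p (p (q) (q) (w)) (q) (g (q))))) (g (q))) : B

well-sorted; sort = B


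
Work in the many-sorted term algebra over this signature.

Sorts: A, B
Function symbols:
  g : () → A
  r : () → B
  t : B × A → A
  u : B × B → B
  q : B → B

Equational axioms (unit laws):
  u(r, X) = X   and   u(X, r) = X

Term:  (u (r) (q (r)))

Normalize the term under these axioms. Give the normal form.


1. (u (r) (q (r)))  →  (q (r))

normal form = (q (r))


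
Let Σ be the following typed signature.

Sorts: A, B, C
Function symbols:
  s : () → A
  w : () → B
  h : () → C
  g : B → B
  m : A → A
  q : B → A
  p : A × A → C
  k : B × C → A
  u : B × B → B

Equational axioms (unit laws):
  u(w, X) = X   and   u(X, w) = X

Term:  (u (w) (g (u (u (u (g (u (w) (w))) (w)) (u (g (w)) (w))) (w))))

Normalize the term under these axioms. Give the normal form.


normal form = (g (u (g (w)) (g (w))))

1. (u (w) (g (u (u (u (g (u (w) (w))) (w)) (u (g (w)) (w))) (w))))  →  (g (u (u (u (g (u (w) (w))) (w)) (u (g (w)) (w))) (w)))
2. (g (u (u (u (g (u (w) (w))) (w)) (u (g (w)) (w))) (w)))  →  (g (u (u (g (u (w) (w))) (w)) (u (g (w)) (w))))
3. (g (u (u (g (u (w) (w))) (w)) (u (g (w)) (w))))  →  (g (u (g (u (w) (w))) (u (g (w)) (w))))
4. (g (u (g (u (w) (w))) (u (g (w)) (w))))  →  (g (u (g (w)) (u (g (w)) (w))))
5. (g (u (g (w)) (u (g (w)) (w))))  →  (g (u (g (w)) (g (w))))


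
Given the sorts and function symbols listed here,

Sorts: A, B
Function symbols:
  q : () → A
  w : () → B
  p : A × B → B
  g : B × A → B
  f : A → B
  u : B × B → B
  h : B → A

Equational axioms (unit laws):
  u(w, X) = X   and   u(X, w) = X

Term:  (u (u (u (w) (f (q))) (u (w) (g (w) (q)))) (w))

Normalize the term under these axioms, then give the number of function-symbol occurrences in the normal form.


size = 6

1. (u (u (u (w) (f (q))) (u (w) (g (w) (q)))) (w))  →  (u (u (w) (f (q))) (u (w) (g (w) (q))))
2. (u (u (w) (f (q))) (u (w) (g (w) (q))))  →  (u (f (q)) (u (w) (g (w) (q))))
3. (u (f (q)) (u (w) (g (w) (q))))  →  (u (f (q)) (g (w) (q)))
normal form: (u (f (q)) (g (w) (q)))


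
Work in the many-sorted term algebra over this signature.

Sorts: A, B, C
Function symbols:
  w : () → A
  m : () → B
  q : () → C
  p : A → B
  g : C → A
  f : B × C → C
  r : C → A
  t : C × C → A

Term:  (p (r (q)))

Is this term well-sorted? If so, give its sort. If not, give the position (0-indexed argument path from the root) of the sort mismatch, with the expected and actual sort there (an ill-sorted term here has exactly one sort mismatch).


well-sorted; sort = B

    (q) : C
  (r (q)) : A
(p (r (q))) : B


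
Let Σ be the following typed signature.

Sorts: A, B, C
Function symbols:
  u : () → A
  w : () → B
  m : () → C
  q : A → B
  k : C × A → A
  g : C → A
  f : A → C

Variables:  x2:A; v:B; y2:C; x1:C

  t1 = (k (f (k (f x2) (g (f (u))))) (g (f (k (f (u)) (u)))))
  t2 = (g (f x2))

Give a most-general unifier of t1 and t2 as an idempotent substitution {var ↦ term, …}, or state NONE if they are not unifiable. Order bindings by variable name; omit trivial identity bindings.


head clash or occurs-check failure — not unifiable

NONE (not unifiable)


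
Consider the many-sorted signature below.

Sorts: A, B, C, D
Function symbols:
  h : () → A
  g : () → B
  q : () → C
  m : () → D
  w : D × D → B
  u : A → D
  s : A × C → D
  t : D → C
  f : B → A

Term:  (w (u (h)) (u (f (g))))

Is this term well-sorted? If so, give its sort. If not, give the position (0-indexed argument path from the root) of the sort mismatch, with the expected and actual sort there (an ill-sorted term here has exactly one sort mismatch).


well-sorted; sort = B

    (h) : A
  (u (h)) : D
      (g) : B
    (f (g)) : A
  (u (f (g))) : D
(w (u (h)) (u (f (g)))) : B


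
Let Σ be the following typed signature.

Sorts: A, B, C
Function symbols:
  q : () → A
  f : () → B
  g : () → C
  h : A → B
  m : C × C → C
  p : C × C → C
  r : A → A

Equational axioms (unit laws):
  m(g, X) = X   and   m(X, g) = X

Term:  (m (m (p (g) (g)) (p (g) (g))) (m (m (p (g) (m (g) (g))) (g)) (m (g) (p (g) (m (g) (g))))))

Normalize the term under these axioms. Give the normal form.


1. (m (m (p (g) (g)) (p (g) (g))) (m (m (p (g) (m (g) (g))) (g)) (m (g) (p (g) (m (g) (g))))))  →  (m (m (p (g) (g)) (p (g) (g))) (m (p (g) (m (g) (g))) (m (g) (p (g) (m (g) (g))))))
2. (m (m (p (g) (g)) (p (g) (g))) (m (p (g) (m (g) (g))) (m (g) (p (g) (m (g) (g))))))  →  (m (m (p (g) (g)) (p (g) (g))) (m (p (g) (g)) (m (g) (p (g) (m (g) (g))))))
3. (m (m (p (g) (g)) (p (g) (g))) (m (p (g) (g)) (m (g) (p (g) (m (g) (g))))))  →  (m (m (p (g) (g)) (p (g) (g))) (m (p (g) (g)) (p (g) (m (g) (g)))))
4. (m (m (p (g) (g)) (p (g) (g))) (m (p (g) (g)) (p (g) (m (g) (g)))))  →  (m (m (p (g) (g)) (p (g) (g))) (m (p (g) (g)) (p (g) (g))))

normal form = (m (m (p (g) (g)) (p (g) (g))) (m (p (g) (g)) (p (g) (g))))


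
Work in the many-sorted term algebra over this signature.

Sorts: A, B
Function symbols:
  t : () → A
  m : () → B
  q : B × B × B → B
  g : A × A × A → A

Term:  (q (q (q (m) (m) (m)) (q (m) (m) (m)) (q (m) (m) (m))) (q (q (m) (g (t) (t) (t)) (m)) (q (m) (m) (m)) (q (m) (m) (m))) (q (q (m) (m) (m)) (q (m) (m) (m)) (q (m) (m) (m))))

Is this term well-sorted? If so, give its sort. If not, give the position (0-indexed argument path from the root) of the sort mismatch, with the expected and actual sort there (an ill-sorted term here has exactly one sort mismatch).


ill-sorted at position [1, 0, 1]: expected B, got A

      (m) : B
      (m) : B
      (m) : B
    (q (m) (m) (m)) : B
      (m) : B
      (m) : B
      (m) : B
    (q (m) (m) (m)) : B
      (m) : B
      (m) : B
      (m) : B
    (q (m) (m) (m)) : B
  (q (q (m) (m) (m)) (q (m) (m) (m)) (q (m) (m) (m))) : B
      (m) : B
        (t) : A
        (t) : A
        (t) : A
      (g (t) (t) (t)) : A
      (m) : B
    (q (m) (g (t) (t) (t)) (m)) : ✗ arg 1 at [1, 0, 1] has sort A, expected B
      (m) : B
      (m) : B
      (m) : B
    (q (m) (m) (m)) : B
      (m) : B
      (m) : B
      (m) : B
    (q (m) (m) (m)) : B
      (m) : B
      (m) : B
      (m) : B
    (q (m) (m) (m)) : B
      (m) : B
      (m) : B
      (m) : B
    (q (m) (m) (m)) : B
      (m) : B
      (m) : B
      (m) : B
    (q (m) (m) (m)) : B
  (q (q (m) (m) (m)) (q (m) (m) (m)) (q (m) (m) (m))) : B


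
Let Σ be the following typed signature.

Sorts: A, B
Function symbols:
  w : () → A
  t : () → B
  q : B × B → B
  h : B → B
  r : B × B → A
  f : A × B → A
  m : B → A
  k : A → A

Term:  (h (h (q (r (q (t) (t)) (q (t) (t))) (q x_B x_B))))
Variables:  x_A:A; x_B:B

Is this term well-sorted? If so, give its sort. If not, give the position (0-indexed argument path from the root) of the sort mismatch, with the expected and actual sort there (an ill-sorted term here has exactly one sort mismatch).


          (t) : B
          (t) : B
        (q (t) (t)) : B
          (t) : B
          (t) : B
        (q (t) (t)) : B
      (r (q (t) (t)) (q (t) (t))) : A
        x_B : B
        x_B : B
      (q x_B x_B) : B
    (q (r (q (t) (t)) (q (t) (t))) (q x_B x_B)) : ✗ arg 0 at [0, 0, 0] has sort A, expected B

ill-sorted at position [0, 0, 0]: expected B, got A


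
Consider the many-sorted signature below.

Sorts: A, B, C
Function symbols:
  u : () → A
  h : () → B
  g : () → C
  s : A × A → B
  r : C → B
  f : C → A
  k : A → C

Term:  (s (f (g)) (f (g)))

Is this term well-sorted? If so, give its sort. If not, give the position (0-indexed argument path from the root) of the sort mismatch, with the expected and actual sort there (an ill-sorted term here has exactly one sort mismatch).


    (g) : C
  (f (g)) : A
    (g) : C
  (f (g)) : A
(s (f (g)) (f (g))) : B

well-sorted; sort = B


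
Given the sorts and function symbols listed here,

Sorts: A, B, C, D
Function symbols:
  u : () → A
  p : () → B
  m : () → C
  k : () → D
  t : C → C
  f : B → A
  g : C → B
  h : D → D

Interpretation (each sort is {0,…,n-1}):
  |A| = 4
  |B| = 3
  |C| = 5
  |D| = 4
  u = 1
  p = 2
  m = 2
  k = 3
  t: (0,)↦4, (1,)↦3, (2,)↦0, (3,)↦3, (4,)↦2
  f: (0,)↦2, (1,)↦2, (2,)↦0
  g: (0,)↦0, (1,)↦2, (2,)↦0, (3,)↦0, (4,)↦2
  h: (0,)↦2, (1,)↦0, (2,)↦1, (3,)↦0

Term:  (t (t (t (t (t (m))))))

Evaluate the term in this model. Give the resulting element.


  m = 2
  (t (m)) = t(2,) = 0
  (t (t (m))) = t(0,) = 4
  (t (t (t (m)))) = t(4,) = 2
  (t (t (t (t (m))))) = t(2,) = 0
  (t (t (t (t (t (m)))))) = t(0,) = 4

value = 4


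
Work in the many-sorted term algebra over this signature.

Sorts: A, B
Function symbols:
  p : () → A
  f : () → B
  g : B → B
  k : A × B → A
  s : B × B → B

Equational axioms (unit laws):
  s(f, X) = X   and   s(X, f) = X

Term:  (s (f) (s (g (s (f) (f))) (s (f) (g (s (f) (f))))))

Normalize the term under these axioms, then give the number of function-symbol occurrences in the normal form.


1. (s (f) (s (g (s (f) (f))) (s (f) (g (s (f) (f))))))  →  (s (g (s (f) (f))) (s (f) (g (s (f) (f)))))
2. (s (g (s (f) (f))) (s (f) (g (s (f) (f)))))  →  (s (g (f)) (s (f) (g (s (f) (f)))))
3. (s (g (f)) (s (f) (g (s (f) (f)))))  →  (s (g (f)) (g (s (f) (f))))
4. (s (g (f)) (g (s (f) (f))))  →  (s (g (f)) (g (f)))
normal form: (s (g (f)) (g (f)))

size = 5


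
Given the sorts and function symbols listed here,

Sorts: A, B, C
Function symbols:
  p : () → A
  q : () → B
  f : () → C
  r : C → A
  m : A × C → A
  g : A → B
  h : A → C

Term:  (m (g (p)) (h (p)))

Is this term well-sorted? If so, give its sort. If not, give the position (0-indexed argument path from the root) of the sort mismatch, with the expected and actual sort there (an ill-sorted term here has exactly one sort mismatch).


    (p) : A
  (g (p)) : B
    (p) : A
  (h (p)) : C
(m (g (p)) (h (p))) : ✗ arg 0 at [0] has sort B, expected A

ill-sorted at position [0]: expected A, got B


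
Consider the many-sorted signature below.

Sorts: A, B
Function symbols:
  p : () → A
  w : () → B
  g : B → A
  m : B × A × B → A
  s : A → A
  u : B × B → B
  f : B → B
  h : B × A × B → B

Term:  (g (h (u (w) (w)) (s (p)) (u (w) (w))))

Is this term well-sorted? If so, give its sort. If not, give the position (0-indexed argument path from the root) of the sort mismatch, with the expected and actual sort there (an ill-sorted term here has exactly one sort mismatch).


      (w) : B
      (w) : B
    (u (w) (w)) : B
      (p) : A
    (s (p)) : A
      (w) : B
      (w) : B
    (u (w) (w)) : B
  (h (u (w) (w)) (s (p)) (u (w) (w))) : B
(g (h (u (w) (w)) (s (p)) (u (w) (w)))) : A

well-sorted; sort = A


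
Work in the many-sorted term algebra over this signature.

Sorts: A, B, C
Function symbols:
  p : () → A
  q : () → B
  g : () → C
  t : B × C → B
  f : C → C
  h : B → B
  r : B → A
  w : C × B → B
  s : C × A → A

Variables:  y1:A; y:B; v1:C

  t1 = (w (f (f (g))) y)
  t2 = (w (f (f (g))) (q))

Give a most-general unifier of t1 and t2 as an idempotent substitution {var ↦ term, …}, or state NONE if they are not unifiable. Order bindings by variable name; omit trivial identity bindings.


{y ↦ (q)}


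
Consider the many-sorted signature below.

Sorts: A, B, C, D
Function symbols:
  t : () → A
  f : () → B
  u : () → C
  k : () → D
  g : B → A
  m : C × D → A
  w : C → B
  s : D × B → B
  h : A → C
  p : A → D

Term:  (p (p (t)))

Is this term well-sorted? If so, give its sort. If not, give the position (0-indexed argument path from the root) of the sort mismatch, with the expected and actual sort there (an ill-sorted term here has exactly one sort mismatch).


    (t) : A
  (p (t)) : D
(p (p (t))) : ✗ arg 0 at [0] has sort D, expected A

ill-sorted at position [0]: expected A, got D


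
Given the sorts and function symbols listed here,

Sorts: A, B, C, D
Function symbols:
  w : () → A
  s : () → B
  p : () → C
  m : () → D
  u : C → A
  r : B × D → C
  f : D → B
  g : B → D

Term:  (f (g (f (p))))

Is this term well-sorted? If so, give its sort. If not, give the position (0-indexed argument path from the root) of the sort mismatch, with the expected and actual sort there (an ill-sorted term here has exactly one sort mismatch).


      (p) : C
    (f (p)) : ✗ arg 0 at [0, 0, 0] has sort C, expected D

ill-sorted at position [0, 0, 0]: expected D, got C


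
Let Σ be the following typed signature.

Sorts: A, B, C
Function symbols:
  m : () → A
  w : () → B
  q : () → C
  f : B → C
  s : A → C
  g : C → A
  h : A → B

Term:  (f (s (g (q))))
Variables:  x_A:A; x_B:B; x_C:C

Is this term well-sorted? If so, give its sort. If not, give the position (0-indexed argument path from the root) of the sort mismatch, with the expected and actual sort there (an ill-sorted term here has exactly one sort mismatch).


ill-sorted at position [0]: expected B, got C

      (q) : C
    (g (q)) : A
  (s (g (q))) : C
(f (s (g (q)))) : ✗ arg 0 at [0] has sort C, expected B


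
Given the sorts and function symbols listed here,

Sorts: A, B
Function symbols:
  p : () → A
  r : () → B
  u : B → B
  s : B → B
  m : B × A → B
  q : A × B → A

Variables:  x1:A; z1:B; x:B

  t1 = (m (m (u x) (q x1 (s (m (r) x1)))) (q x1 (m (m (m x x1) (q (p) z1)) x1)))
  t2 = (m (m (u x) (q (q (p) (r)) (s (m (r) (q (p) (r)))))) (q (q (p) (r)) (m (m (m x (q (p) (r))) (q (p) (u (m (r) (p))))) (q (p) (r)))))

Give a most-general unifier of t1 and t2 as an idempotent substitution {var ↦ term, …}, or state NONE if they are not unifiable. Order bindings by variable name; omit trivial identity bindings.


{x1 ↦ (q (p) (r)), z1 ↦ (u (m (r) (p)))}


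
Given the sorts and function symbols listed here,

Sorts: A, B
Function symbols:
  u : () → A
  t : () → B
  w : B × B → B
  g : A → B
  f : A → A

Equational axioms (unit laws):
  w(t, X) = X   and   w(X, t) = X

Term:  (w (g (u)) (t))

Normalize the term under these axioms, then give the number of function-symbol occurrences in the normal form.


1. (w (g (u)) (t))  →  (g (u))
normal form: (g (u))

size = 2


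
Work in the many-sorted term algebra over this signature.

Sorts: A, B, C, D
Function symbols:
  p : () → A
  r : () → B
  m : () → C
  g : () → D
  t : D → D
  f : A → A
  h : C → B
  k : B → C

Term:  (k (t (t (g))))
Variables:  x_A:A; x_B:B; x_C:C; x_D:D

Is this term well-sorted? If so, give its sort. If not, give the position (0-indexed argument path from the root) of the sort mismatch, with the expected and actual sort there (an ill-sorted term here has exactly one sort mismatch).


ill-sorted at position [0]: expected B, got D

      (g) : D
    (t (g)) : D
  (t (t (g))) : D
(k (t (t (g)))) : ✗ arg 0 at [0] has sort D, expected B


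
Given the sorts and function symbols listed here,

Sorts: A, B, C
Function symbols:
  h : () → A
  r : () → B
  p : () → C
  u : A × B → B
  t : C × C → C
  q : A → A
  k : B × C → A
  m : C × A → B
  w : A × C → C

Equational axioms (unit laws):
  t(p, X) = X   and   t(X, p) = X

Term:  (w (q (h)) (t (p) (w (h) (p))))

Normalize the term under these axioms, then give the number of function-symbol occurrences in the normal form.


size = 6

1. (w (q (h)) (t (p) (w (h) (p))))  →  (w (q (h)) (w (h) (p)))
normal form: (w (q (h)) (w (h) (p)))


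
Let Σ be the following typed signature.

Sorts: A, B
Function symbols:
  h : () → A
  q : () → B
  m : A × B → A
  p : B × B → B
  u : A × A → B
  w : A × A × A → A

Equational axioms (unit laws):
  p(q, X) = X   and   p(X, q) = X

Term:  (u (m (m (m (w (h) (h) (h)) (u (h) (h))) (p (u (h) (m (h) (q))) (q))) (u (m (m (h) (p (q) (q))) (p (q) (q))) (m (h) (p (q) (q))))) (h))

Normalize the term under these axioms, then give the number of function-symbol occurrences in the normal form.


size = 26

1. (u (m (m (m (w (h) (h) (h)) (u (h) (h))) (p (u (h) (m (h) (q))) (q))) (u (m (m (h) (p (q) (q))) (p (q) (q))) (m (h) (p (q) (q))))) (h))  →  (u (m (m (m (w (h) (h) (h)) (u (h) (h))) (u (h) (m (h) (q)))) (u (m (m (h) (p (q) (q))) (p (q) (q))) (m (h) (p (q) (q))))) (h))
2. (u (m (m (m (w (h) (h) (h)) (u (h) (h))) (u (h) (m (h) (q)))) (u (m (m (h) (p (q) (q))) (p (q) (q))) (m (h) (p (q) (q))))) (h))  →  (u (m (m (m (w (h) (h) (h)) (u (h) (h))) (u (h) (m (h) (q)))) (u (m (m (h) (q)) (p (q) (q))) (m (h) (p (q) (q))))) (h))
3. (u (m (m (m (w (h) (h) (h)) (u (h) (h))) (u (h) (m (h) (q)))) (u (m (m (h) (q)) (p (q) (q))) (m (h) (p (q) (q))))) (h))  →  (u (m (m (m (w (h) (h) (h)) (u (h) (h))) (u (h) (m (h) (q)))) (u (m (m (h) (q)) (q)) (m (h) (p (q) (q))))) (h))
4. (u (m (m (m (w (h) (h) (h)) (u (h) (h))) (u (h) (m (h) (q)))) (u (m (m (h) (q)) (q)) (m (h) (p (q) (q))))) (h))  →  (u (m (m (m (w (h) (h) (h)) (u (h) (h))) (u (h) (m (h) (q)))) (u (m (m (h) (q)) (q)) (m (h) (q)))) (h))
normal form: (u (m (m (m (w (h) (h) (h)) (u (h) (h))) (u (h) (m (h) (q)))) (u (m (m (h) (q)) (q)) (m (h) (q)))) (h))


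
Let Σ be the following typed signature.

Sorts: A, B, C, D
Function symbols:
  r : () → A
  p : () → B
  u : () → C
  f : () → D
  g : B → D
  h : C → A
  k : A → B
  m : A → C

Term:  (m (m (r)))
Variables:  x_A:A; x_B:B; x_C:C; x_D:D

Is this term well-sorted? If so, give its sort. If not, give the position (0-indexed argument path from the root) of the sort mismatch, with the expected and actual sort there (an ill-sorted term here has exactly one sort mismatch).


    (r) : A
  (m (r)) : C
(m (m (r))) : ✗ arg 0 at [0] has sort C, expected A

ill-sorted at position [0]: expected A, got C


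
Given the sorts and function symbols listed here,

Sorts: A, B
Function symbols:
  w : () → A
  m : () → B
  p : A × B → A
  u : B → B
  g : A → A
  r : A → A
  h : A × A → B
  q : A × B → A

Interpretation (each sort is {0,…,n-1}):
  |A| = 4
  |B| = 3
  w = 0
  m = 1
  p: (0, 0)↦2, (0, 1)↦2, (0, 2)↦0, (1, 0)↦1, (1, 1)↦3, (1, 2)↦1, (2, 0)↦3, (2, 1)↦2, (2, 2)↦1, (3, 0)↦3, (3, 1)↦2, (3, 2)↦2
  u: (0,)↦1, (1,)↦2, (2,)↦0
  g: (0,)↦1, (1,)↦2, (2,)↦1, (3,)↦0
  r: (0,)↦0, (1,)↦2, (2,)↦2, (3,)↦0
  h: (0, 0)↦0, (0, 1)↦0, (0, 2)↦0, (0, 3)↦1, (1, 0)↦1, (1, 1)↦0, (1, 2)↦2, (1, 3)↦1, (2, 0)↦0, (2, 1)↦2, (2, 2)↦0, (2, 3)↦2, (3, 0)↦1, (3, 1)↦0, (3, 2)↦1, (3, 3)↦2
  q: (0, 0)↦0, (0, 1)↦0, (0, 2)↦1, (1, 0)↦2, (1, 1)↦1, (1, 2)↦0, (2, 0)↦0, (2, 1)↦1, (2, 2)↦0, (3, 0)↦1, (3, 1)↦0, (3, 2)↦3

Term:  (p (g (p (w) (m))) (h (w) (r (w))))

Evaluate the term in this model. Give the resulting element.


  w = 0
  m = 1
  (p (w) (m)) = p(0, 1) = 2
  (g (p (w) (m))) = g(2,) = 1
  w = 0
  w = 0
  (r (w)) = r(0,) = 0
  (h (w) (r (w))) = h(0, 0) = 0
  (p (g (p (w) (m))) (h (w) (r (w)))) = p(1, 0) = 1

value = 1


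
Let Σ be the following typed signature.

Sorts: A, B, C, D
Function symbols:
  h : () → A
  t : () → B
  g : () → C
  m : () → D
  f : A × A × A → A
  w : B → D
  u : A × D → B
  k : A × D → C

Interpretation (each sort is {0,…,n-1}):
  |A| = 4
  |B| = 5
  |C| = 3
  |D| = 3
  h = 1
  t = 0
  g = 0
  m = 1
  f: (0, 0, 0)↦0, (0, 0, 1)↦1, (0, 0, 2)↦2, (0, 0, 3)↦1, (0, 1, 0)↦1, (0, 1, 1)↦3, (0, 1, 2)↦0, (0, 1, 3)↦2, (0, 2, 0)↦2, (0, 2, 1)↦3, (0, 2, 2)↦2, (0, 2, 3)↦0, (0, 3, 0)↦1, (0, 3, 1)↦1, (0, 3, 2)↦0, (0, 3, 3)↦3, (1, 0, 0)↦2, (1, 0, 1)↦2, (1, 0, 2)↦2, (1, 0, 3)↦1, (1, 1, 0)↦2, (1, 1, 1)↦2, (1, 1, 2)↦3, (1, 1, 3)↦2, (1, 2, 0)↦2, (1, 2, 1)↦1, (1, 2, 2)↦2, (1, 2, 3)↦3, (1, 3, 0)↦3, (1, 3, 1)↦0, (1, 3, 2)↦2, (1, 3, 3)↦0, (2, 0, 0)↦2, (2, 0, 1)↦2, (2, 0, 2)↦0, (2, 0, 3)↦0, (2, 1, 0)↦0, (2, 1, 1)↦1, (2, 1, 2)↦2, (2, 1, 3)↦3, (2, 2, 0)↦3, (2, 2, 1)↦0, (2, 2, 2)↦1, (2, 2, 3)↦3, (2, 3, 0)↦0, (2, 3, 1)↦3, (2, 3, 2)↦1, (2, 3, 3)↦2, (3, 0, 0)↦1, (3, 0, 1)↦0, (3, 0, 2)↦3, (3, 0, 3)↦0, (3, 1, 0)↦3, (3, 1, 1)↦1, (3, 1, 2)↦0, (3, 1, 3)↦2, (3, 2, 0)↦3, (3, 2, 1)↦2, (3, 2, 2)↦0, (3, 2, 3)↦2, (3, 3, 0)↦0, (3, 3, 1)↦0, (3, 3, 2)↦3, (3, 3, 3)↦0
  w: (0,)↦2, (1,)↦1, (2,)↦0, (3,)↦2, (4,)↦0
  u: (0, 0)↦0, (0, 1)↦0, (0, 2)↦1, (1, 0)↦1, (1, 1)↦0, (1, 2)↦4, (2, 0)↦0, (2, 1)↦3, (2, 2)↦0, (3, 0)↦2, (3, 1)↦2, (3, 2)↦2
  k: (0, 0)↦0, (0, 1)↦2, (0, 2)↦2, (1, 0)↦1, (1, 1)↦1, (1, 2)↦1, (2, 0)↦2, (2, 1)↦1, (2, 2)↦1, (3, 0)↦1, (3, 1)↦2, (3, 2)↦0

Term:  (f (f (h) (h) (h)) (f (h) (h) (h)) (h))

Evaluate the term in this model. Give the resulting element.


  h = 1
  h = 1
  h = 1
  (f (h) (h) (h)) = f(1, 1, 1) = 2
  h = 1
  h = 1
  h = 1
  (f (h) (h) (h)) = f(1, 1, 1) = 2
  h = 1
  (f (f (h) (h) (h)) (f (h) (h) (h)) (h)) = f(2, 2, 1) = 0

value = 0


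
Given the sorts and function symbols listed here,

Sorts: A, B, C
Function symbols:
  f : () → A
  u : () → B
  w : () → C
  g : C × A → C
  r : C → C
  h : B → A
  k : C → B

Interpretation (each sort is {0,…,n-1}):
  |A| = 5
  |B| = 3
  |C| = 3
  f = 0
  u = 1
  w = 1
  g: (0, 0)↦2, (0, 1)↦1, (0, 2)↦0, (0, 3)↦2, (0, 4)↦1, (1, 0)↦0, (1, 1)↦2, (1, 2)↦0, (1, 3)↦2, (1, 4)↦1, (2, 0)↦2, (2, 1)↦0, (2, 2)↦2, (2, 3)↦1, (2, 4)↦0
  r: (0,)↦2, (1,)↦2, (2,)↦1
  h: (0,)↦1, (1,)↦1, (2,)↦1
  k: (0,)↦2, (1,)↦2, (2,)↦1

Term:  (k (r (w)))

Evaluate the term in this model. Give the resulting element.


value = 1

  w = 1
  (r (w)) = r(1,) = 2
  (k (r (w))) = k(2,) = 1


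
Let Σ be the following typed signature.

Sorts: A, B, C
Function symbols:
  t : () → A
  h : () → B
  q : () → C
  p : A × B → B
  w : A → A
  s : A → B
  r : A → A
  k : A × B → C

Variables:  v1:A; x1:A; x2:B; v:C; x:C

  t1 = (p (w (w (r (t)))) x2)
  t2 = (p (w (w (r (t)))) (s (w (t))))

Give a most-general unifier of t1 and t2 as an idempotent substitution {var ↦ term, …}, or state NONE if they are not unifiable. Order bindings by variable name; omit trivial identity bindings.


{x2 ↦ (s (w (t)))}


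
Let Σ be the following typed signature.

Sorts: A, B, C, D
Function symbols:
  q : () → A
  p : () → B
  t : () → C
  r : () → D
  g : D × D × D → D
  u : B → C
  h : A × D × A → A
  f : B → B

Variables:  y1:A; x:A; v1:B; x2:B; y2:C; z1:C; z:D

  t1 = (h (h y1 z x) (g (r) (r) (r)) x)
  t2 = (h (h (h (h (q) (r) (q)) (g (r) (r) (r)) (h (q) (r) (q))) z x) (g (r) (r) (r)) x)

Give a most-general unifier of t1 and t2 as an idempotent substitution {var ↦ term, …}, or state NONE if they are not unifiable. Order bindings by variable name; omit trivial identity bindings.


{y1 ↦ (h (h (q) (r) (q)) (g (r) (r) (r)) (h (q) (r) (q)))}


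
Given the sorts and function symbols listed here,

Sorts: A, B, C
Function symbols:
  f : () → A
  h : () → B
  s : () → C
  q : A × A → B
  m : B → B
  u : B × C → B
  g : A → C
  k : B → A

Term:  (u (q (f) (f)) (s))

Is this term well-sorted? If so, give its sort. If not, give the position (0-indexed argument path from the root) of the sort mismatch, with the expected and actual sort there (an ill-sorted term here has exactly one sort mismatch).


well-sorted; sort = B

    (f) : A
    (f) : A
  (q (f) (f)) : B
  (s) : C
(u (q (f) (f)) (s)) : B


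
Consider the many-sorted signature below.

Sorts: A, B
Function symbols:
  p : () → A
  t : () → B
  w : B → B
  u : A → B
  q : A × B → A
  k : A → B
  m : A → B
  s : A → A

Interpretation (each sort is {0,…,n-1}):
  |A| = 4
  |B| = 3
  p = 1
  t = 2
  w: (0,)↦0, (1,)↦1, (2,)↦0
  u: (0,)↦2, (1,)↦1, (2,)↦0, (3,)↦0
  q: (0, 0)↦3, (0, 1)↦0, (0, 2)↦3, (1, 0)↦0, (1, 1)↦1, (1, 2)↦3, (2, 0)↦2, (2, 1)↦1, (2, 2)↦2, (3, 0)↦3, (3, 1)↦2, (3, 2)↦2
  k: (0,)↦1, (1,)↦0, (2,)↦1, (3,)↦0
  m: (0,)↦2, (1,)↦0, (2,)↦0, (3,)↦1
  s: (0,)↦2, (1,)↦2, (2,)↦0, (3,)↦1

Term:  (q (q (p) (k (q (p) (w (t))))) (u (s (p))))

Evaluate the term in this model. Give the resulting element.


  p = 1
  p = 1
  t = 2
  (w (t)) = w(2,) = 0
  (q (p) (w (t))) = q(1, 0) = 0
  (k (q (p) (w (t)))) = k(0,) = 1
  (q (p) (k (q (p) (w (t))))) = q(1, 1) = 1
  p = 1
  (s (p)) = s(1,) = 2
  (u (s (p))) = u(2,) = 0
  (q (q (p) (k (q (p) (w (t))))) (u (s (p)))) = q(1, 0) = 0

value = 0


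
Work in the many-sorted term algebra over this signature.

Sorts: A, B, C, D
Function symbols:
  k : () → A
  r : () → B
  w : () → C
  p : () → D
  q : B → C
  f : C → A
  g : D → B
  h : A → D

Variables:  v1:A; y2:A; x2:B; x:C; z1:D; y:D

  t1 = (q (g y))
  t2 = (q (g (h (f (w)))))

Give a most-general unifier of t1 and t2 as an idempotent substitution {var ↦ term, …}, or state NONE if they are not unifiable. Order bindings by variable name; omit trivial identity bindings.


{y ↦ (h (f (w)))}


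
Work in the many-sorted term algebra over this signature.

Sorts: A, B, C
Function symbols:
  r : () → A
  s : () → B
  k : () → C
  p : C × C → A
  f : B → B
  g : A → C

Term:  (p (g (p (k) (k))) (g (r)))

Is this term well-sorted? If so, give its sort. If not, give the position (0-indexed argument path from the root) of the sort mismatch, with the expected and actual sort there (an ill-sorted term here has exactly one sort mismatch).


well-sorted; sort = A

      (k) : C
      (k) : C
    (p (k) (k)) : A
  (g (p (k) (k))) : C
    (r) : A
  (g (r)) : C
(p (g (p (k) (k))) (g (r))) : A


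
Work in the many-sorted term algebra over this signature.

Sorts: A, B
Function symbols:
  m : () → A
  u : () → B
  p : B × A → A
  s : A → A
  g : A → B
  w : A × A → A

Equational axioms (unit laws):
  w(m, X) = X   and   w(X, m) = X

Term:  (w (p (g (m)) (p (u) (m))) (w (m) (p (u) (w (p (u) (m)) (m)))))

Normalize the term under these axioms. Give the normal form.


normal form = (w (p (g (m)) (p (u) (m))) (p (u) (p (u) (m))))

1. (w (p (g (m)) (p (u) (m))) (w (m) (p (u) (w (p (u) (m)) (m)))))  →  (w (p (g (m)) (p (u) (m))) (p (u) (w (p (u) (m)) (m))))
2. (w (p (g (m)) (p (u) (m))) (p (u) (w (p (u) (m)) (m))))  →  (w (p (g (m)) (p (u) (m))) (p (u) (p (u) (m))))


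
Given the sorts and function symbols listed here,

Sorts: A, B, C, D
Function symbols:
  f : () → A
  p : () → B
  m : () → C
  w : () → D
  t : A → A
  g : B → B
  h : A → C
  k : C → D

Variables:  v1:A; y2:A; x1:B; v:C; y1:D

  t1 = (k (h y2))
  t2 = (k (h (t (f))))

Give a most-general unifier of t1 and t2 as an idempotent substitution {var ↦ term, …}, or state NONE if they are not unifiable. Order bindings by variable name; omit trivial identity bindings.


{y2 ↦ (t (f))}


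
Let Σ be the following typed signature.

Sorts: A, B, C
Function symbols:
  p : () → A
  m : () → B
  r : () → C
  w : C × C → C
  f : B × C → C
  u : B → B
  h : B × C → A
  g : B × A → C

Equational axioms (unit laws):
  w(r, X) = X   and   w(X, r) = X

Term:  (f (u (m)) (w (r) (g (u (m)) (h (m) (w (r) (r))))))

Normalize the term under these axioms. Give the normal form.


1. (f (u (m)) (w (r) (g (u (m)) (h (m) (w (r) (r))))))  →  (f (u (m)) (g (u (m)) (h (m) (w (r) (r)))))
2. (f (u (m)) (g (u (m)) (h (m) (w (r) (r)))))  →  (f (u (m)) (g (u (m)) (h (m) (r))))

normal form = (f (u (m)) (g (u (m)) (h (m) (r))))


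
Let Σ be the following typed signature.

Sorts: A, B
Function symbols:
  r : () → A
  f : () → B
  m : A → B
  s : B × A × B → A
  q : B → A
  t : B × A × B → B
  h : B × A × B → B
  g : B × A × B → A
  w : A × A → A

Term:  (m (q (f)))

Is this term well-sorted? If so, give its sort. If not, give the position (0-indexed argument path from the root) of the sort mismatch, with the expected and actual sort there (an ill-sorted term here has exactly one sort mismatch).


well-sorted; sort = B

    (f) : B
  (q (f)) : A
(m (q (f))) : B


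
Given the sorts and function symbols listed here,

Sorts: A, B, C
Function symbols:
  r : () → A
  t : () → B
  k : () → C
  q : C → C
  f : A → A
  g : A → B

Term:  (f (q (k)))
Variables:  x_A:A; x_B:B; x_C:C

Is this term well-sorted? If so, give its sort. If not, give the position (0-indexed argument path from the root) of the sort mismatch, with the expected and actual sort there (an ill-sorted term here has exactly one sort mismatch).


    (k) : C
  (q (k)) : C
(f (q (k))) : ✗ arg 0 at [0] has sort C, expected A

ill-sorted at position [0]: expected A, got C


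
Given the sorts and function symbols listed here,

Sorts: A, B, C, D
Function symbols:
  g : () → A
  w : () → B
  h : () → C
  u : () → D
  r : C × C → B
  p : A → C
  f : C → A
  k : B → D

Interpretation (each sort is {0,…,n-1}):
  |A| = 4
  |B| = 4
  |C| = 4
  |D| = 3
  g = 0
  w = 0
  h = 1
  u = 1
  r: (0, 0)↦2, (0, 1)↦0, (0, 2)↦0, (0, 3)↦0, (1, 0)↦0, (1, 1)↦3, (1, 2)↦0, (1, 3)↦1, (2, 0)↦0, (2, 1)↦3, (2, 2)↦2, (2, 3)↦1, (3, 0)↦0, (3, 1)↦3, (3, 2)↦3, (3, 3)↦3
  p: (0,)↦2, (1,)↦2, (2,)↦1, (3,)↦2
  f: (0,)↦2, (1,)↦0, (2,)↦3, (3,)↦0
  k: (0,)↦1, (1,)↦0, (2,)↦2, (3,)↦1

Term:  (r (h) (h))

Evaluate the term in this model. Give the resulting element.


value = 3

  h = 1
  h = 1
  (r (h) (h)) = r(1, 1) = 3


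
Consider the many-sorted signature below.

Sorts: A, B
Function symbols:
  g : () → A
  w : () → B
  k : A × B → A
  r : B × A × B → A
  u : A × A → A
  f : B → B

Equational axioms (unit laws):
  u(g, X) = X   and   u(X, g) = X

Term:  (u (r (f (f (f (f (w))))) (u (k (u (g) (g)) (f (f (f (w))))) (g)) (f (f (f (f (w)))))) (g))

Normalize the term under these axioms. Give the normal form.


normal form = (r (f (f (f (f (w))))) (k (g) (f (f (f (w))))) (f (f (f (f (w))))))

1. (u (r (f (f (f (f (w))))) (u (k (u (g) (g)) (f (f (f (w))))) (g)) (f (f (f (f (w)))))) (g))  →  (r (f (f (f (f (w))))) (u (k (u (g) (g)) (f (f (f (w))))) (g)) (f (f (f (f (w))))))
2. (r (f (f (f (f (w))))) (u (k (u (g) (g)) (f (f (f (w))))) (g)) (f (f (f (f (w))))))  →  (r (f (f (f (f (w))))) (k (u (g) (g)) (f (f (f (w))))) (f (f (f (f (w))))))
3. (r (f (f (f (f (w))))) (k (u (g) (g)) (f (f (f (w))))) (f (f (f (f (w))))))  →  (r (f (f (f (f (w))))) (k (g) (f (f (f (w))))) (f (f (f (f (w))))))


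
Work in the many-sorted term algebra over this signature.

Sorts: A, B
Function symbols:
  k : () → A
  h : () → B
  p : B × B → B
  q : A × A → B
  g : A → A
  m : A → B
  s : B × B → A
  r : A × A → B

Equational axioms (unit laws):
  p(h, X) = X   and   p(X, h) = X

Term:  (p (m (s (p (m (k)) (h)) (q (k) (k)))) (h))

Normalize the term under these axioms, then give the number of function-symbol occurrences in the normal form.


size = 7

1. (p (m (s (p (m (k)) (h)) (q (k) (k)))) (h))  →  (m (s (p (m (k)) (h)) (q (k) (k))))
2. (m (s (p (m (k)) (h)) (q (k) (k))))  →  (m (s (m (k)) (q (k) (k))))
normal form: (m (s (m (k)) (q (k) (k))))


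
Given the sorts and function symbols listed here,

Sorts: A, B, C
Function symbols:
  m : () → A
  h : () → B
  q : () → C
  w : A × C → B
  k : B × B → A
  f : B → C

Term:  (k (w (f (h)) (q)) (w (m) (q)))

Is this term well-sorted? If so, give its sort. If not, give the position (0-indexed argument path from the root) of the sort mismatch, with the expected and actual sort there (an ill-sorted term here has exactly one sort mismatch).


ill-sorted at position [0, 0]: expected A, got C

      (h) : B
    (f (h)) : C
    (q) : C
  (w (f (h)) (q)) : ✗ arg 0 at [0, 0] has sort C, expected A
    (m) : A
    (q) : C
  (w (m) (q)) : B


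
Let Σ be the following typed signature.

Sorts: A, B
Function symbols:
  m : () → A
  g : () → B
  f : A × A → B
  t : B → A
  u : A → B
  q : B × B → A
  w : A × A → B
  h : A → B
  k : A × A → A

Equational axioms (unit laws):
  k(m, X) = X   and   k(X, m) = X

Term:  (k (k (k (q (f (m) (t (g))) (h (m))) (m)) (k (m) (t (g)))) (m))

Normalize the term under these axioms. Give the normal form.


normal form = (k (q (f (m) (t (g))) (h (m))) (t (g)))

1. (k (k (k (q (f (m) (t (g))) (h (m))) (m)) (k (m) (t (g)))) (m))  →  (k (k (q (f (m) (t (g))) (h (m))) (m)) (k (m) (t (g))))
2. (k (k (q (f (m) (t (g))) (h (m))) (m)) (k (m) (t (g))))  →  (k (q (f (m) (t (g))) (h (m))) (k (m) (t (g))))
3. (k (q (f (m) (t (g))) (h (m))) (k (m) (t (g))))  →  (k (q (f (m) (t (g))) (h (m))) (t (g)))


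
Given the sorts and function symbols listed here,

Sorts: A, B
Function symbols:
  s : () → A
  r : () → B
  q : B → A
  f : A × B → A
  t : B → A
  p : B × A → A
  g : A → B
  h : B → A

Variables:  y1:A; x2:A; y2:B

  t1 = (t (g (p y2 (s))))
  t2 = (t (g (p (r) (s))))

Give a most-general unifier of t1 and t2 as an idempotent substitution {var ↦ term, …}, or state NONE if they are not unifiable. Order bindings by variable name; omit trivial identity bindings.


{y2 ↦ (r)}


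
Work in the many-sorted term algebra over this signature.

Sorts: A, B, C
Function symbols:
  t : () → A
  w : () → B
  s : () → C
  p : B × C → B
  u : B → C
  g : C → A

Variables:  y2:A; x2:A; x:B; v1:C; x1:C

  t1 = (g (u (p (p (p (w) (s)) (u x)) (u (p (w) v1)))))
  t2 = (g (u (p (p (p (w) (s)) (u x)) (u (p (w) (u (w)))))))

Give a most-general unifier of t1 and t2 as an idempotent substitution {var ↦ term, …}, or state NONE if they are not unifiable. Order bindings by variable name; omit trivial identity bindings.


{v1 ↦ (u (w))}


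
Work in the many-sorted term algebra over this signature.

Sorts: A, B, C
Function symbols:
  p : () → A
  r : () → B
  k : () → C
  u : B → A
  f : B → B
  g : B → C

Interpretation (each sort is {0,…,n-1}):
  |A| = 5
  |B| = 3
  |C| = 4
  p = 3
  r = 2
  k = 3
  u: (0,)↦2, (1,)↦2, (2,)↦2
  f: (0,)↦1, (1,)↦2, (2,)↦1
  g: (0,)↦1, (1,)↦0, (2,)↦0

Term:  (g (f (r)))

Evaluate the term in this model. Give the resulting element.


value = 0

  r = 2
  (f (r)) = f(2,) = 1
  (g (f (r))) = g(1,) = 0


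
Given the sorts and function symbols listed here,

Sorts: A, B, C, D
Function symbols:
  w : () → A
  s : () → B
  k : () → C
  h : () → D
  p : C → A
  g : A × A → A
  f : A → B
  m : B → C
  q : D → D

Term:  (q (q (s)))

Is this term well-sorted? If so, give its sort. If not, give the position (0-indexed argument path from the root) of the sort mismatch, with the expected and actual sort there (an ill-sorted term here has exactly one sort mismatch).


    (s) : B
  (q (s)) : ✗ arg 0 at [0, 0] has sort B, expected D

ill-sorted at position [0, 0]: expected D, got B


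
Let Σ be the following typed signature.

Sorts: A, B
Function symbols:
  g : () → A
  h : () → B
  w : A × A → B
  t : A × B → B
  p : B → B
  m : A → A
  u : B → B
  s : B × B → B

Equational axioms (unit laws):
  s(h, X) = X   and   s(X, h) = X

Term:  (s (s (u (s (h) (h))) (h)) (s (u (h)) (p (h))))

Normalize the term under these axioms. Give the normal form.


normal form = (s (u (h)) (s (u (h)) (p (h))))

1. (s (s (u (s (h) (h))) (h)) (s (u (h)) (p (h))))  →  (s (u (s (h) (h))) (s (u (h)) (p (h))))
2. (s (u (s (h) (h))) (s (u (h)) (p (h))))  →  (s (u (h)) (s (u (h)) (p (h))))


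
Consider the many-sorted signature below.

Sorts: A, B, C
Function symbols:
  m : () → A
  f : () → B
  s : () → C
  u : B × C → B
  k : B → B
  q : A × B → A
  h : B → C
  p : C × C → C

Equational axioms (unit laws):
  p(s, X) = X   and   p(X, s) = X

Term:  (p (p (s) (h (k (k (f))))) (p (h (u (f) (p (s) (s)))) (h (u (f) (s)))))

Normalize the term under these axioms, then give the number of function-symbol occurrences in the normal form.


size = 14

1. (p (p (s) (h (k (k (f))))) (p (h (u (f) (p (s) (s)))) (h (u (f) (s)))))  →  (p (h (k (k (f)))) (p (h (u (f) (p (s) (s)))) (h (u (f) (s)))))
2. (p (h (k (k (f)))) (p (h (u (f) (p (s) (s)))) (h (u (f) (s)))))  →  (p (h (k (k (f)))) (p (h (u (f) (s))) (h (u (f) (s)))))
normal form: (p (h (k (k (f)))) (p (h (u (f) (s))) (h (u (f) (s)))))


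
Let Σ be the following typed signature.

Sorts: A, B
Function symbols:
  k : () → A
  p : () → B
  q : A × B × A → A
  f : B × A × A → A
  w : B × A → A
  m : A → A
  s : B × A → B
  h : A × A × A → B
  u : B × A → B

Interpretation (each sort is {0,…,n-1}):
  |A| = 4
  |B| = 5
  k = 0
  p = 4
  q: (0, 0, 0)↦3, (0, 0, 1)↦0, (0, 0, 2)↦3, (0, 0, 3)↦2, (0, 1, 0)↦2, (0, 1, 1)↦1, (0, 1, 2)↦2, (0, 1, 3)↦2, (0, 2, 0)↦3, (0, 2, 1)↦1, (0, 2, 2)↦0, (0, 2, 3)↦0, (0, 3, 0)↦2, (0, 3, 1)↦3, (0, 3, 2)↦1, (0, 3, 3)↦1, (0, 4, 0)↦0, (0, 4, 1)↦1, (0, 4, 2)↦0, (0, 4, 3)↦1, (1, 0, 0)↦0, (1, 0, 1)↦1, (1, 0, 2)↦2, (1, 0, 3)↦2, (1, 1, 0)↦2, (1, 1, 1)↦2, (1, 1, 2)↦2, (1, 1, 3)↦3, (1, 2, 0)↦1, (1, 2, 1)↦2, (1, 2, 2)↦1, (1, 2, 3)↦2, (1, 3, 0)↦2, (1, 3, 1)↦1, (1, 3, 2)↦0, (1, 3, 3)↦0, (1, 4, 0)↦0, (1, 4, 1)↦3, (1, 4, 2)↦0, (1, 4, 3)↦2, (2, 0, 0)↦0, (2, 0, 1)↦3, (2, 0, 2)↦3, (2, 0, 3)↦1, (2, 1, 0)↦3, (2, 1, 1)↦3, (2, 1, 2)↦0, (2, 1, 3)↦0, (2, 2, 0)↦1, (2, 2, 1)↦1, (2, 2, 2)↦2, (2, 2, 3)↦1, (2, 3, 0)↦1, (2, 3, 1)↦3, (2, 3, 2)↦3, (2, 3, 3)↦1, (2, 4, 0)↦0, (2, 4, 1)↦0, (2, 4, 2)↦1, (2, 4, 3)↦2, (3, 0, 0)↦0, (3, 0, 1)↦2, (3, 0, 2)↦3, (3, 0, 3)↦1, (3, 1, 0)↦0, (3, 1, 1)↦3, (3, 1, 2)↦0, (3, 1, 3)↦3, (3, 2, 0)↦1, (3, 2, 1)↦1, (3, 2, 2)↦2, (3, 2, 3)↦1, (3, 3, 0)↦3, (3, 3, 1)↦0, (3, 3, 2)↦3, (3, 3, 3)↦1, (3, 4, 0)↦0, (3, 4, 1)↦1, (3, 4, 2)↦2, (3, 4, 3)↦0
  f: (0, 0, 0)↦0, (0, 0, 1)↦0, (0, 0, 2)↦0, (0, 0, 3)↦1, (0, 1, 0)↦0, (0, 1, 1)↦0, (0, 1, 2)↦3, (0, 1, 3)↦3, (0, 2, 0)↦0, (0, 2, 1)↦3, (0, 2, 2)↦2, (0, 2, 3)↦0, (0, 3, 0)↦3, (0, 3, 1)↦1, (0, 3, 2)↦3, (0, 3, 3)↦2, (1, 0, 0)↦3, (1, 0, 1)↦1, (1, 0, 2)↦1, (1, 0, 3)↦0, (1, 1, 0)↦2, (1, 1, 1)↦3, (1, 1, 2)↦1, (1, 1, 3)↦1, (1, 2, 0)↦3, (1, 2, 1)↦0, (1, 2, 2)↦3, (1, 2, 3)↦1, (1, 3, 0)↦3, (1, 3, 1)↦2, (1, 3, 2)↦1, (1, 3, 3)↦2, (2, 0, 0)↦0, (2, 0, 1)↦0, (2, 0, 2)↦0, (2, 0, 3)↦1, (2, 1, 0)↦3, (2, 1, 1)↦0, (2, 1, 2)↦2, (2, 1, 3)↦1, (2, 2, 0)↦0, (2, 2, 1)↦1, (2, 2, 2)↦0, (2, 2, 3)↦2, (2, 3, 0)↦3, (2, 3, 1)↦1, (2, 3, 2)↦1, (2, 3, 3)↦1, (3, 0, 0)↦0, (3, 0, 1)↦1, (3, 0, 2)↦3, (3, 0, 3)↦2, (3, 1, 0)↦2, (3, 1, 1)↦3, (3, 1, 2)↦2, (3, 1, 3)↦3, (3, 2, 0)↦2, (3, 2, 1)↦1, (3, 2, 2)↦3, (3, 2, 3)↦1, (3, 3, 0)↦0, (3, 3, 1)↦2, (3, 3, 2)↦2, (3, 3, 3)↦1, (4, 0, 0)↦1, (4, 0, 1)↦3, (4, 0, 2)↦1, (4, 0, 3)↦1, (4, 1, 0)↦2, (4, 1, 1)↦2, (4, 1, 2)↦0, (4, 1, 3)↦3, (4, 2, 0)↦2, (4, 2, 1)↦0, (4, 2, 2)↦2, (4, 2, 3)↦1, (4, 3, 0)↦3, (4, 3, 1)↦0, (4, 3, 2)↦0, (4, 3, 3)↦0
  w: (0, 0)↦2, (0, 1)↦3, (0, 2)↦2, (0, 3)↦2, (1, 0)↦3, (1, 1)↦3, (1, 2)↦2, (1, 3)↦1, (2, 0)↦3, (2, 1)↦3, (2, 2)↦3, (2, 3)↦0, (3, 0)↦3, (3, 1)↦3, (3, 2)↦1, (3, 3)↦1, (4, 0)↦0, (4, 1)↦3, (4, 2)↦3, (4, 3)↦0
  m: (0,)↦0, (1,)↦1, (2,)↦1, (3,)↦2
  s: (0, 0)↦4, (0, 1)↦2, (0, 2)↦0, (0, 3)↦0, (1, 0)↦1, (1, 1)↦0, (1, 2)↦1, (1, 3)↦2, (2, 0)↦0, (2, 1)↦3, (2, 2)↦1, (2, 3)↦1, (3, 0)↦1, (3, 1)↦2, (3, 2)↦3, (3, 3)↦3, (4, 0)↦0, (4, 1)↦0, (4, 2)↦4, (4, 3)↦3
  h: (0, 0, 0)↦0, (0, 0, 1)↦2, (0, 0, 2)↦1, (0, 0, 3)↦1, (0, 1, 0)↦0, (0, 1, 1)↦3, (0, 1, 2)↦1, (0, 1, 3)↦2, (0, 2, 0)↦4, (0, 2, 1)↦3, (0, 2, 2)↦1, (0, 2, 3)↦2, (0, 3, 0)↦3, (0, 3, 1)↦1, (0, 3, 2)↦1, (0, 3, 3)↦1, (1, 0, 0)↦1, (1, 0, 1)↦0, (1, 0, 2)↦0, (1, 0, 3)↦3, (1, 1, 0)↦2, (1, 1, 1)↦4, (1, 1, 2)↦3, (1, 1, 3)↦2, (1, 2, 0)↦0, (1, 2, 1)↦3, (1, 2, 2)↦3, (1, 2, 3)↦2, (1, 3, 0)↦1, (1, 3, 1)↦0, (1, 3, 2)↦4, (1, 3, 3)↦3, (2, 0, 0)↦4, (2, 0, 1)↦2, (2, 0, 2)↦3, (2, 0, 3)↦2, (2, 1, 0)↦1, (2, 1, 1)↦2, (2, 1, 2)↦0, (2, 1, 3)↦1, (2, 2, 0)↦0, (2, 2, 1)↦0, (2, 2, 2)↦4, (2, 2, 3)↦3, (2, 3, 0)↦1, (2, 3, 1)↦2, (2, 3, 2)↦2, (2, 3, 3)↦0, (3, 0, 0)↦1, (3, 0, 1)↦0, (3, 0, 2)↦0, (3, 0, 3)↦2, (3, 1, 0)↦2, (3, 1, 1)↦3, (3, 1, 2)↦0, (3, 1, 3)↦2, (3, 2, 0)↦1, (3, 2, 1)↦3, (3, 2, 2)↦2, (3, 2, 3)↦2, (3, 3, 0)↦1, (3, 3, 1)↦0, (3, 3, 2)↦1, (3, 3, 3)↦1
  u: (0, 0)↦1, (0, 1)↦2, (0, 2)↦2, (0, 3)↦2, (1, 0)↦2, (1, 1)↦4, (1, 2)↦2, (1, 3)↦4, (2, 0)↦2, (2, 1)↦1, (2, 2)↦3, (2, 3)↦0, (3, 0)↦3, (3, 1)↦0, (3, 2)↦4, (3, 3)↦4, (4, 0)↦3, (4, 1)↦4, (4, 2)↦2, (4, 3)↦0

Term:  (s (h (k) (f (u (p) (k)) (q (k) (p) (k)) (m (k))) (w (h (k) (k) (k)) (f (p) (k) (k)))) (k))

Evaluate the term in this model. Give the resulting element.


value = 1

  k = 0
  p = 4
  k = 0
  (u (p) (k)) = u(4, 0) = 3
  k = 0
  p = 4
  k = 0
  (q (k) (p) (k)) = q(0, 4, 0) = 0
  k = 0
  (m (k)) = m(0,) = 0
  (f (u (p) (k)) (q (k) (p) (k)) (m (k))) = f(3, 0, 0) = 0
  k = 0
  k = 0
  k = 0
  (h (k) (k) (k)) = h(0, 0, 0) = 0
  p = 4
  k = 0
  k = 0
  (f (p) (k) (k)) = f(4, 0, 0) = 1
  (w (h (k) (k) (k)) (f (p) (k) (k))) = w(0, 1) = 3
  (h (k) (f (u (p) (k)) (q (k) (p) (k)) (m (k))) (w (h (k) (k) (k)) (f (p) (k) (k)))) = h(0, 0, 3) = 1
  k = 0
  (s (h (k) (f (u (p) (k)) (q (k) (p) (k)) (m (k))) (w (h (k) (k) (k)) (f (p) (k) (k)))) (k)) = s(1, 0) = 1
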